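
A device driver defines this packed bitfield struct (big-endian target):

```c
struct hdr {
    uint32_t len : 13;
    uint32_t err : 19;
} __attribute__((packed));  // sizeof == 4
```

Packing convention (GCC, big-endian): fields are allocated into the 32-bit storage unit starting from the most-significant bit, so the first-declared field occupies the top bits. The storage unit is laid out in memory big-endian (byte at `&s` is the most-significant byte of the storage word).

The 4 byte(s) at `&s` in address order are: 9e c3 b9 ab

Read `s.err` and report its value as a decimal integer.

[0]=0x9e [1]=0xc3 [2]=0xb9 [3]=0xab (big-endian) → word 0x9ec3b9ab
len:13 @ bit 19 → (0x9ec3b9ab>>19)&0x1fff = 0x13d8
err:19 @ bit 0 → (0x9ec3b9ab>>0)&0x7ffff = 0x3b9ab  ←

244139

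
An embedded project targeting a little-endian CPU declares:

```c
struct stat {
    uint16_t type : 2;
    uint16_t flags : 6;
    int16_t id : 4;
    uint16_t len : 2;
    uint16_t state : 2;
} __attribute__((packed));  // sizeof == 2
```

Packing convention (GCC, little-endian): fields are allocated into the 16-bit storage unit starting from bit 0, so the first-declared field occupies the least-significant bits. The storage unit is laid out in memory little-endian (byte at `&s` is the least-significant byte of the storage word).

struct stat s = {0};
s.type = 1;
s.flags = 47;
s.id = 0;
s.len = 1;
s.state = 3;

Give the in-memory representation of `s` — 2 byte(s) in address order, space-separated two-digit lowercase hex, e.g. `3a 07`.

bd d0

[0+:2] type=1 & 0x3 = 0x1; word=0x0001
[2+:6] flags=47 & 0x3f = 0x2f; word=0x00bd
[8+:4] id=0 & 0xf = 0x0; word=0x00bd
[12+:2] len=1 & 0x3 = 0x1; word=0x10bd
[14+:2] state=3 & 0x3 = 0x3; word=0xd0bd
word = 0xd0bd → little-endian bytes:
  [0]=0xbd  [1]=0xd0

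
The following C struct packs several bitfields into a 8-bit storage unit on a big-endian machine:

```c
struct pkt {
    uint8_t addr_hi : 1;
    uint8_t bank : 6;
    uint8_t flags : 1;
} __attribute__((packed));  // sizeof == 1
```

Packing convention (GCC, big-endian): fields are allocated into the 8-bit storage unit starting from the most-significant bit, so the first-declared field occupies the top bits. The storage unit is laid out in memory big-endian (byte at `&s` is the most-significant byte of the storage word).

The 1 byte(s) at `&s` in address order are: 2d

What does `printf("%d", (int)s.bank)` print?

[0]=0x2d (big-endian) → word 0x2d
addr_hi [7+:1] = (word>>7) & 0x1 = 0
bank [1+:6] = (word>>1) & 0x3f = 22  ←
flags [0+:1] = (word>>0) & 0x1 = 1

22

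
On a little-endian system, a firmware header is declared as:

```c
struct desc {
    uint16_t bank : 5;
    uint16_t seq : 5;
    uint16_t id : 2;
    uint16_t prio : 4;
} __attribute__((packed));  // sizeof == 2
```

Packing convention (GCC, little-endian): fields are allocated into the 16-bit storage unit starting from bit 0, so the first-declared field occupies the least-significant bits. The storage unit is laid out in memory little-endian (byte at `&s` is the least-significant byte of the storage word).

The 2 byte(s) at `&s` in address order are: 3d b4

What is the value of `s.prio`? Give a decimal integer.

11

[0]=0x3d [1]=0xb4 (little-endian) → word 0xb43d
bank [0+:5] = (word>>0) & 0x1f = 29
seq [5+:5] = (word>>5) & 0x1f = 1
id [10+:2] = (word>>10) & 0x3 = 1
prio [12+:4] = (word>>12) & 0xf = 11  ←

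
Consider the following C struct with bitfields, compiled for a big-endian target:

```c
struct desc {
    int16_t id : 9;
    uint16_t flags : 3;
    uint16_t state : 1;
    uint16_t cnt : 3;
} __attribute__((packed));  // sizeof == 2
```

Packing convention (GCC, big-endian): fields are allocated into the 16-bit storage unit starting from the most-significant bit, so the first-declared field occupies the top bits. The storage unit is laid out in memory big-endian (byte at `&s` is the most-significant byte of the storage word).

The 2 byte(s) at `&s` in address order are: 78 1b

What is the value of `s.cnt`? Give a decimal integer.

[0]=0x78 [1]=0x1b (big-endian) → word 0x781b
id [7+:9] = (word>>7) & 0x1ff = 240
flags [4+:3] = (word>>4) & 0x7 = 1
state [3+:1] = (word>>3) & 0x1 = 1
cnt [0+:3] = (word>>0) & 0x7 = 3  ←

3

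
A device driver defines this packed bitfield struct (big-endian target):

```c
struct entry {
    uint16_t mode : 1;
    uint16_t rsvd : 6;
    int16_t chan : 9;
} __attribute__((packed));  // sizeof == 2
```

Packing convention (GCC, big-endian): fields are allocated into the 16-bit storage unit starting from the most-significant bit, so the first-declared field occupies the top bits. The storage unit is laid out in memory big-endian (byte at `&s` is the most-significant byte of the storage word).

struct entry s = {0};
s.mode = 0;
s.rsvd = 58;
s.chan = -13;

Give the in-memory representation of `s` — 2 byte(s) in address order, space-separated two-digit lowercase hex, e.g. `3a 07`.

mode:1 = 0 → 0x0 << 15 → word 0x0000
rsvd:6 = 58 → 0x3a << 9 → word 0x7400
chan:9 = -13 → 0x1f3 << 0 → word 0x75f3
word = 0x75f3 → big-endian bytes:
  [0]=0x75  [1]=0xf3

75 f3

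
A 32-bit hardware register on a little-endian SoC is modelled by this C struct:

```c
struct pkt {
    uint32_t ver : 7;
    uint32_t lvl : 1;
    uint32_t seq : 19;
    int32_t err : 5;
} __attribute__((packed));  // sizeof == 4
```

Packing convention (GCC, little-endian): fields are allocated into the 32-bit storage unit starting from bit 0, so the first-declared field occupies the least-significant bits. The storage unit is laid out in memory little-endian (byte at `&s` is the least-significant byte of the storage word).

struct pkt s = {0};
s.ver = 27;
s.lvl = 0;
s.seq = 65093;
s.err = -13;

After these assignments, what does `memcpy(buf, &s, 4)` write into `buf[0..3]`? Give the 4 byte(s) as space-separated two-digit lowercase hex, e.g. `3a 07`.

1b 45 fe 98

ver:7 = 27 → 0x1b << 0 → word 0x0000001b
lvl:1 = 0 → 0x0 << 7 → word 0x0000001b
seq:19 = 65093 → 0xfe45 << 8 → word 0x00fe451b
err:5 = -13 → 0x13 << 27 → word 0x98fe451b
word = 0x98fe451b → little-endian bytes:
  [0]=0x1b  [1]=0x45  [2]=0xfe  [3]=0x98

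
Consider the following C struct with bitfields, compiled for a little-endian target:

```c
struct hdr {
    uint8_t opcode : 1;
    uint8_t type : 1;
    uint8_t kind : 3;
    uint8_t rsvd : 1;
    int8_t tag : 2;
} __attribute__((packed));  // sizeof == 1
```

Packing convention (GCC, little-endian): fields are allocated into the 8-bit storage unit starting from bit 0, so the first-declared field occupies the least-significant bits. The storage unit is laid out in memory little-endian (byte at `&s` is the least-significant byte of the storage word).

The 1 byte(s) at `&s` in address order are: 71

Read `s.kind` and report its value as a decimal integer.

4

[0]=0x71 (little-endian) → word 0x71
opcode [0+:1] = (word>>0) & 0x1 = 1
type [1+:1] = (word>>1) & 0x1 = 0
kind [2+:3] = (word>>2) & 0x7 = 4  ←
rsvd [5+:1] = (word>>5) & 0x1 = 1
tag [6+:2] = (word>>6) & 0x3 = 1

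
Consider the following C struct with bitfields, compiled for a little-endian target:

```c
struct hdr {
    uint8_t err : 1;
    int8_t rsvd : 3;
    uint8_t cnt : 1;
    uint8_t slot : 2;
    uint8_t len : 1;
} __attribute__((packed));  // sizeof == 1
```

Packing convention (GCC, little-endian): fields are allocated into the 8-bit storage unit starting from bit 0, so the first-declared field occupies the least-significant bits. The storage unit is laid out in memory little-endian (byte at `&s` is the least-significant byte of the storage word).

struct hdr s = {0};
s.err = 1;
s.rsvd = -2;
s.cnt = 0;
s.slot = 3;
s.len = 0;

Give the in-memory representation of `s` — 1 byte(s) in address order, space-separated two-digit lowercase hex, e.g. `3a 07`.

[0+:1] err=1 & 0x1 = 0x1; word=0x01
[1+:3] rsvd=-2 & 0x7 = 0x6; word=0x0d
[4+:1] cnt=0 & 0x1 = 0x0; word=0x0d
[5+:2] slot=3 & 0x3 = 0x3; word=0x6d
[7+:1] len=0 & 0x1 = 0x0; word=0x6d
word = 0x6d → little-endian bytes:
  [0]=0x6d

6d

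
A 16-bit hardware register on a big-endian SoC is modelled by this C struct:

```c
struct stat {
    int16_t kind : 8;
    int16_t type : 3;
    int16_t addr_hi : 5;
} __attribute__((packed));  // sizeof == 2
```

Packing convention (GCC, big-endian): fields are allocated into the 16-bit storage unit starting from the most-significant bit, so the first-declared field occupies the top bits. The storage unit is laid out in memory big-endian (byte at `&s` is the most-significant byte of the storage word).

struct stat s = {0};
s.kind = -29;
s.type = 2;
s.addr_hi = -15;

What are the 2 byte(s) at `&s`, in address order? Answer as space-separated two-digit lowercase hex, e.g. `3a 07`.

e3 51

kind (8b) val=-29 bits=0xe3 at bit 8: 0xe300
type (3b) val=2 bits=0x2 at bit 5: 0xe340
addr_hi (5b) val=-15 bits=0x11 at bit 0: 0xe351
word = 0xe351 → big-endian bytes:
  [0]=0xe3  [1]=0x51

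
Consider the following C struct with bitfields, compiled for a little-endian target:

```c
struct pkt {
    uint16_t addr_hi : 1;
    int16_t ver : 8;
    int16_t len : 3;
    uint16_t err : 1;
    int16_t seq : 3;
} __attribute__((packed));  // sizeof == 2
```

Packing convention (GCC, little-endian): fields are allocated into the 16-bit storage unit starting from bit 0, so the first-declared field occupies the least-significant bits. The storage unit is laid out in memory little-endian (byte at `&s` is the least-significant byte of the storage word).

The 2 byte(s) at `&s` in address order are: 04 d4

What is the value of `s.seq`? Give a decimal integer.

[0]=0x04 [1]=0xd4 (little-endian) → word 0xd404
addr_hi [0+:1] = (word>>0) & 0x1 = 0
ver [1+:8] = (word>>1) & 0xff = 2
len [9+:3] = (word>>9) & 0x7 = 2
err [12+:1] = (word>>12) & 0x1 = 1
seq [13+:3] = (word>>13) & 0x7 = 6  ←
seq signed 3b, MSB=1: 6 - 8 = -2

-2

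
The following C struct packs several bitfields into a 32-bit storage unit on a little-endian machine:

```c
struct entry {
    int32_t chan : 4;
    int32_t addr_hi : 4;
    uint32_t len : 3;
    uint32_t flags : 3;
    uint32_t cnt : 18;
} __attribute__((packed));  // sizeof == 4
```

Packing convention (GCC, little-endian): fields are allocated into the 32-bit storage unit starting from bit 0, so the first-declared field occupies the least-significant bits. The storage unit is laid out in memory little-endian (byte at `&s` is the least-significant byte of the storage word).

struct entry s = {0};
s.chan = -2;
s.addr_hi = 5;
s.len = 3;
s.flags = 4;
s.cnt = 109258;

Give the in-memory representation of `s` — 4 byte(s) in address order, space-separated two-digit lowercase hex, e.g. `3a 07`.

chan (4b) val=-2 bits=0xe at bit 0: 0x0000000e
addr_hi (4b) val=5 bits=0x5 at bit 4: 0x0000005e
len (3b) val=3 bits=0x3 at bit 8: 0x0000035e
flags (3b) val=4 bits=0x4 at bit 11: 0x0000235e
cnt (18b) val=109258 bits=0x1aaca at bit 14: 0x6ab2a35e
word = 0x6ab2a35e → little-endian bytes:
  [0]=0x5e  [1]=0xa3  [2]=0xb2  [3]=0x6a

5e a3 b2 6a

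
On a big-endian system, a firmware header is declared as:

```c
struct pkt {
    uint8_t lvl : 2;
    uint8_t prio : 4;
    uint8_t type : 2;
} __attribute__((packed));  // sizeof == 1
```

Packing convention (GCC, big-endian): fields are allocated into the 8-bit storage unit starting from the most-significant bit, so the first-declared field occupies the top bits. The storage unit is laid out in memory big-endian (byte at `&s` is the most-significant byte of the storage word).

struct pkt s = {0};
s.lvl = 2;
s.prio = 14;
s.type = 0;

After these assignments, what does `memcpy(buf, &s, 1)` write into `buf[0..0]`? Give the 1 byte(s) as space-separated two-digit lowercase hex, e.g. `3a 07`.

b8

lvl:2 = 2 → 0x2 << 6 → word 0x80
prio:4 = 14 → 0xe << 2 → word 0xb8
type:2 = 0 → 0x0 << 0 → word 0xb8
word = 0xb8 → big-endian bytes:
  [0]=0xb8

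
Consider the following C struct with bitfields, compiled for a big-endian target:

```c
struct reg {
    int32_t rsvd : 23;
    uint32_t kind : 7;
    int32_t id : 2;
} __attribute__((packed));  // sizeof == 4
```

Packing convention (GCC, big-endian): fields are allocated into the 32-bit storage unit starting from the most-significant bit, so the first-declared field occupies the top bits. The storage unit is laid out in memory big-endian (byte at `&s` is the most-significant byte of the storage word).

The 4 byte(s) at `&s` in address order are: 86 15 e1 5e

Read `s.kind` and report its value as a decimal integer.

87

[0]=0x86 [1]=0x15 [2]=0xe1 [3]=0x5e (big-endian) → word 0x8615e15e
rsvd [9+:23] = (word>>9) & 0x7fffff = 4393712
kind [2+:7] = (word>>2) & 0x7f = 87  ←
id [0+:2] = (word>>0) & 0x3 = 2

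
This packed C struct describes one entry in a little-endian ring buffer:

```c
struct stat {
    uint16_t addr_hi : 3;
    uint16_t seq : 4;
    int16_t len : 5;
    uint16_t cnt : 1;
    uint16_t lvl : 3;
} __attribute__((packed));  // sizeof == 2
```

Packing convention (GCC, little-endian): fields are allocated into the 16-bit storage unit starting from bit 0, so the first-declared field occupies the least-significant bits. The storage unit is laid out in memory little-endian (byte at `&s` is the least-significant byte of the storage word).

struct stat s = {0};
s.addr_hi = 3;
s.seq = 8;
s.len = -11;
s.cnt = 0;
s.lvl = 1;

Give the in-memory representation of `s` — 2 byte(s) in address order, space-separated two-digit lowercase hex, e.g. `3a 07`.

addr_hi:3 = 3 → 0x3 << 0 → word 0x0003
seq:4 = 8 → 0x8 << 3 → word 0x0043
len:5 = -11 → 0x15 << 7 → word 0x0ac3
cnt:1 = 0 → 0x0 << 12 → word 0x0ac3
lvl:3 = 1 → 0x1 << 13 → word 0x2ac3
word = 0x2ac3 → little-endian bytes:
  [0]=0xc3  [1]=0x2a

c3 2a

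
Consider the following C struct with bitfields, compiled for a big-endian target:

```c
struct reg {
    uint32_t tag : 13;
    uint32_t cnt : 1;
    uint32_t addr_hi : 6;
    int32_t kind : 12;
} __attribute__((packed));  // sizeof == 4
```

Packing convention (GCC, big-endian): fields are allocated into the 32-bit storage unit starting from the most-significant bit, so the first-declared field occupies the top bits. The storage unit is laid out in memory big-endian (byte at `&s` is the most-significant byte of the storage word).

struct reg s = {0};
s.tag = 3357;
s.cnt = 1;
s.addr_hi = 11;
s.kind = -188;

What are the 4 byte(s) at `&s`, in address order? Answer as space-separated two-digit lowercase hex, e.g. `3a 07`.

tag:13 = 3357 → 0xd1d << 19 → word 0x68e80000
cnt:1 = 1 → 0x1 << 18 → word 0x68ec0000
addr_hi:6 = 11 → 0xb << 12 → word 0x68ecb000
kind:12 = -188 → 0xf44 << 0 → word 0x68ecbf44
word = 0x68ecbf44 → big-endian bytes:
  [0]=0x68  [1]=0xec  [2]=0xbf  [3]=0x44

68 ec bf 44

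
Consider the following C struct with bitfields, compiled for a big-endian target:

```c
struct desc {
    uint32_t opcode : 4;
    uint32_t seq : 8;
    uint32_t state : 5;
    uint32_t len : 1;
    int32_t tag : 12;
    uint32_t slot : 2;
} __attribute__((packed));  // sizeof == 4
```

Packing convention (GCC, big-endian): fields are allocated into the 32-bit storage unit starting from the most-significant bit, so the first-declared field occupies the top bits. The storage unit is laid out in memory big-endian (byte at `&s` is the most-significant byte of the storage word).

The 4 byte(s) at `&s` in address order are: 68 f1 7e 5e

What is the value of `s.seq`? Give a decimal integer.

[0]=0x68 [1]=0xf1 [2]=0x7e [3]=0x5e (big-endian) → word 0x68f17e5e
opcode [28+:4] = (word>>28) & 0xf = 6
seq [20+:8] = (word>>20) & 0xff = 143  ←
state [15+:5] = (word>>15) & 0x1f = 2
len [14+:1] = (word>>14) & 0x1 = 1
tag [2+:12] = (word>>2) & 0xfff = 3991
slot [0+:2] = (word>>0) & 0x3 = 2

143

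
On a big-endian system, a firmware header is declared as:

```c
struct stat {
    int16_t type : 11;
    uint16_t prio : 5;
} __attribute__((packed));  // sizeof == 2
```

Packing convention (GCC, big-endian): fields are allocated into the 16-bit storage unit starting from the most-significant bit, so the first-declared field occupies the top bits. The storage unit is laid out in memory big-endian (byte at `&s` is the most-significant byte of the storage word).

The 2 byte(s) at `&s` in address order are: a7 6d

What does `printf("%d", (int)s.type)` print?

[0]=0xa7 [1]=0x6d (big-endian) → word 0xa76d
type:11 @ bit 5 → (0xa76d>>5)&0x7ff = 0x53b  ←
prio:5 @ bit 0 → (0xa76d>>0)&0x1f = 0xd
type signed 11b, MSB=1: 1339 - 2048 = -709

-709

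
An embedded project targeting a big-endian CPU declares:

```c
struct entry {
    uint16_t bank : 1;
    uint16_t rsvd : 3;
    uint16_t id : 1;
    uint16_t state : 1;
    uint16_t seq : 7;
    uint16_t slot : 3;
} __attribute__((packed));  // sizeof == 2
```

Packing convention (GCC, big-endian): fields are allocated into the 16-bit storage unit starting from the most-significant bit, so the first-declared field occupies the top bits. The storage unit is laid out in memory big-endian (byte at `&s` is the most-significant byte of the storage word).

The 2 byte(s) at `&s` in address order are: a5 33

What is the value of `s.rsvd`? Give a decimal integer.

2

[0]=0xa5 [1]=0x33 (big-endian) → word 0xa533
bank:1 @ bit 15 → (0xa533>>15)&0x1 = 0x1
rsvd:3 @ bit 12 → (0xa533>>12)&0x7 = 0x2  ←
id:1 @ bit 11 → (0xa533>>11)&0x1 = 0x0
state:1 @ bit 10 → (0xa533>>10)&0x1 = 0x1
seq:7 @ bit 3 → (0xa533>>3)&0x7f = 0x26
slot:3 @ bit 0 → (0xa533>>0)&0x7 = 0x3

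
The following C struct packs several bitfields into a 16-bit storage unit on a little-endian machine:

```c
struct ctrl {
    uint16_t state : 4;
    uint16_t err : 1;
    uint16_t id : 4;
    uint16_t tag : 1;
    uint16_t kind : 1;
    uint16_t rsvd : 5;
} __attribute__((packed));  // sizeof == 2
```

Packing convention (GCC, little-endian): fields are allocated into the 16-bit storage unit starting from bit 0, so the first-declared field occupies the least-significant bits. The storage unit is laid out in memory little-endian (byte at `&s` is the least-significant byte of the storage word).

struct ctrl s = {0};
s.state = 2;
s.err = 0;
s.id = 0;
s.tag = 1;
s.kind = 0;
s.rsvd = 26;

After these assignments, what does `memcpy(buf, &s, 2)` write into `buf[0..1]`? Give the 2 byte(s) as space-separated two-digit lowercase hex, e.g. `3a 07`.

02 d2

state (4b) val=2 bits=0x2 at bit 0: 0x0002
err (1b) val=0 bits=0x0 at bit 4: 0x0002
id (4b) val=0 bits=0x0 at bit 5: 0x0002
tag (1b) val=1 bits=0x1 at bit 9: 0x0202
kind (1b) val=0 bits=0x0 at bit 10: 0x0202
rsvd (5b) val=26 bits=0x1a at bit 11: 0xd202
word = 0xd202 → little-endian bytes:
  [0]=0x02  [1]=0xd2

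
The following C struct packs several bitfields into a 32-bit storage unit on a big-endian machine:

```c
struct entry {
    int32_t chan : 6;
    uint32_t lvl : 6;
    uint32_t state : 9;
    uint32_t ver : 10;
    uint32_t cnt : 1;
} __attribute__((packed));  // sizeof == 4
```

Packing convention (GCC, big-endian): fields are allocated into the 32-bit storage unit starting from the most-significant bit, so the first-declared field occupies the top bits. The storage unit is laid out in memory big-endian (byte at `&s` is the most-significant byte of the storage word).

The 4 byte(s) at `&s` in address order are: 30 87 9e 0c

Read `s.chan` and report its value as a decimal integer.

[0]=0x30 [1]=0x87 [2]=0x9e [3]=0x0c (big-endian) → word 0x30879e0c
chan [26+:6] = (word>>26) & 0x3f = 12  ←
lvl [20+:6] = (word>>20) & 0x3f = 8
state [11+:9] = (word>>11) & 0x1ff = 243
ver [1+:10] = (word>>1) & 0x3ff = 774
cnt [0+:1] = (word>>0) & 0x1 = 0
chan signed 6b, MSB=0: value = 12

12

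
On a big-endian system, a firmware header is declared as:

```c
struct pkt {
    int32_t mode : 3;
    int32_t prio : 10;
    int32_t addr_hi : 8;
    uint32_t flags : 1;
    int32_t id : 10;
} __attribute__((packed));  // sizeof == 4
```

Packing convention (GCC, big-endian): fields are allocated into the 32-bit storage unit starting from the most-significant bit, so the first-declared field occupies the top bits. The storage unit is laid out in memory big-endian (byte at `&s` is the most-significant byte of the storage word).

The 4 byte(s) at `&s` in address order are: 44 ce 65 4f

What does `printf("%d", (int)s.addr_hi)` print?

[0]=0x44 [1]=0xce [2]=0x65 [3]=0x4f (big-endian) → word 0x44ce654f
mode:3 @ bit 29 → (0x44ce654f>>29)&0x7 = 0x2
prio:10 @ bit 19 → (0x44ce654f>>19)&0x3ff = 0x99
addr_hi:8 @ bit 11 → (0x44ce654f>>11)&0xff = 0xcc  ←
flags:1 @ bit 10 → (0x44ce654f>>10)&0x1 = 0x1
id:10 @ bit 0 → (0x44ce654f>>0)&0x3ff = 0x14f
addr_hi signed 8b, MSB=1: 204 - 256 = -52

-52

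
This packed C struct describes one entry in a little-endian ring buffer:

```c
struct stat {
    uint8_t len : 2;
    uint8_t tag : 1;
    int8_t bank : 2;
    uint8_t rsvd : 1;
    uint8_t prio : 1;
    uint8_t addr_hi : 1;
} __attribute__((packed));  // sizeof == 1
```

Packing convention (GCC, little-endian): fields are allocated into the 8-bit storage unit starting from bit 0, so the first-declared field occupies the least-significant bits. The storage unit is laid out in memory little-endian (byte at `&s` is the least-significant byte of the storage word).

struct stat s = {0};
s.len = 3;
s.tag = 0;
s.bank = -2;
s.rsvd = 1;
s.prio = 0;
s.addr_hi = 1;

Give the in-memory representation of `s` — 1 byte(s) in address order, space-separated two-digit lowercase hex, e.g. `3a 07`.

b3

[0+:2] len=3 & 0x3 = 0x3; word=0x03
[2+:1] tag=0 & 0x1 = 0x0; word=0x03
[3+:2] bank=-2 & 0x3 = 0x2; word=0x13
[5+:1] rsvd=1 & 0x1 = 0x1; word=0x33
[6+:1] prio=0 & 0x1 = 0x0; word=0x33
[7+:1] addr_hi=1 & 0x1 = 0x1; word=0xb3
word = 0xb3 → little-endian bytes:
  [0]=0xb3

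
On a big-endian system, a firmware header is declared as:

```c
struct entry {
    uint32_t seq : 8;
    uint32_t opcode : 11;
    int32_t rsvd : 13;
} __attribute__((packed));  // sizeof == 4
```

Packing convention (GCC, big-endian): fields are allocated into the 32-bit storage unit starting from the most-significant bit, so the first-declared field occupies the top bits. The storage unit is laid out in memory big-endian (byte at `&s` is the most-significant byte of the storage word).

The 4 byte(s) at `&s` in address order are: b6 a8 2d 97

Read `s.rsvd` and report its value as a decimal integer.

3479

[0]=0xb6 [1]=0xa8 [2]=0x2d [3]=0x97 (big-endian) → word 0xb6a82d97
seq [24+:8] = (word>>24) & 0xff = 182
opcode [13+:11] = (word>>13) & 0x7ff = 1345
rsvd [0+:13] = (word>>0) & 0x1fff = 3479  ←
rsvd signed 13b, MSB=0: value = 3479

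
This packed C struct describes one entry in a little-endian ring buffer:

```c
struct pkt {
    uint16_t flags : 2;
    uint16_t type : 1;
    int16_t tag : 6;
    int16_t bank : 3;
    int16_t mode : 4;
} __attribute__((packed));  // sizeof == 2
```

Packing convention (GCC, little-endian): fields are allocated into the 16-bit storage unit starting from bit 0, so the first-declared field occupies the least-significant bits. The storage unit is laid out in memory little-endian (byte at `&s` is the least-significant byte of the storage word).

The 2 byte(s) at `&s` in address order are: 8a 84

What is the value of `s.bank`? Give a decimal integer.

2

[0]=0x8a [1]=0x84 (little-endian) → word 0x848a
flags [0+:2] = (word>>0) & 0x3 = 2
type [2+:1] = (word>>2) & 0x1 = 0
tag [3+:6] = (word>>3) & 0x3f = 17
bank [9+:3] = (word>>9) & 0x7 = 2  ←
mode [12+:4] = (word>>12) & 0xf = 8
bank signed 3b, MSB=0: value = 2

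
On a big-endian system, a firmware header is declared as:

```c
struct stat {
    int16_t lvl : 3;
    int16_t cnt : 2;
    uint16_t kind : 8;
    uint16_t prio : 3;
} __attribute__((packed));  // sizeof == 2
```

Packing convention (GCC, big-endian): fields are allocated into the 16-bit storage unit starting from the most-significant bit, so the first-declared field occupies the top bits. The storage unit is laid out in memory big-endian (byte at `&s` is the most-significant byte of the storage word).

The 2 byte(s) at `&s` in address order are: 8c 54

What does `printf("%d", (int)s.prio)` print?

[0]=0x8c [1]=0x54 (big-endian) → word 0x8c54
lvl:3 @ bit 13 → (0x8c54>>13)&0x7 = 0x4
cnt:2 @ bit 11 → (0x8c54>>11)&0x3 = 0x1
kind:8 @ bit 3 → (0x8c54>>3)&0xff = 0x8a
prio:3 @ bit 0 → (0x8c54>>0)&0x7 = 0x4  ←

4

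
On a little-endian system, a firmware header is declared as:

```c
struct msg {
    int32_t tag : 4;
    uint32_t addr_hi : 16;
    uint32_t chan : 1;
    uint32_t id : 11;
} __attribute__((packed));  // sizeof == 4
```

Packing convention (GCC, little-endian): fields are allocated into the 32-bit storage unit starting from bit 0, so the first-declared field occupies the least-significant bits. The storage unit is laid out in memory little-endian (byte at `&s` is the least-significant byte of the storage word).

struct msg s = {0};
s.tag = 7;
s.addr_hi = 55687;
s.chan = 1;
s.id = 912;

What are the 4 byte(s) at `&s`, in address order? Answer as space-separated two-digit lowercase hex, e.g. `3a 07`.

[0+:4] tag=7 & 0xf = 0x7; word=0x00000007
[4+:16] addr_hi=55687 & 0xffff = 0xd987; word=0x000d9877
[20+:1] chan=1 & 0x1 = 0x1; word=0x001d9877
[21+:11] id=912 & 0x7ff = 0x390; word=0x721d9877
word = 0x721d9877 → little-endian bytes:
  [0]=0x77  [1]=0x98  [2]=0x1d  [3]=0x72

77 98 1d 72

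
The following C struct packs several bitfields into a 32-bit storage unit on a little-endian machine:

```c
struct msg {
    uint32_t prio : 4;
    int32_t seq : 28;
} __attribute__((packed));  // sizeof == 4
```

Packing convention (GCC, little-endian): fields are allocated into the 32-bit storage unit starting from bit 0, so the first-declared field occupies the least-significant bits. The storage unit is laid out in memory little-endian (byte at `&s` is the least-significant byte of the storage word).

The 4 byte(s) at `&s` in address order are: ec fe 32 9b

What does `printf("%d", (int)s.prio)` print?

[0]=0xec [1]=0xfe [2]=0x32 [3]=0x9b (little-endian) → word 0x9b32feec
prio:4 @ bit 0 → (0x9b32feec>>0)&0xf = 0xc  ←
seq:28 @ bit 4 → (0x9b32feec>>4)&0xfffffff = 0x9b32fee

12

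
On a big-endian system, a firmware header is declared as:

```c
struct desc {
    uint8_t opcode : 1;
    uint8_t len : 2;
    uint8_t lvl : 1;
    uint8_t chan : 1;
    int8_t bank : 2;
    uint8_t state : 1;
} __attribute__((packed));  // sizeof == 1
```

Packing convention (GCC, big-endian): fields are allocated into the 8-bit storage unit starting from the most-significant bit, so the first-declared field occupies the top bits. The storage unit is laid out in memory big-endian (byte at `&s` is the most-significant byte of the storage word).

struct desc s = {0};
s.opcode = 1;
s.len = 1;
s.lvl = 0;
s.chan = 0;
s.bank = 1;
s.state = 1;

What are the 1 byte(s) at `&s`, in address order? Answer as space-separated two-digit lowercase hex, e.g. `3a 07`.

a3

opcode (1b) val=1 bits=0x1 at bit 7: 0x80
len (2b) val=1 bits=0x1 at bit 5: 0xa0
lvl (1b) val=0 bits=0x0 at bit 4: 0xa0
chan (1b) val=0 bits=0x0 at bit 3: 0xa0
bank (2b) val=1 bits=0x1 at bit 1: 0xa2
state (1b) val=1 bits=0x1 at bit 0: 0xa3
word = 0xa3 → big-endian bytes:
  [0]=0xa3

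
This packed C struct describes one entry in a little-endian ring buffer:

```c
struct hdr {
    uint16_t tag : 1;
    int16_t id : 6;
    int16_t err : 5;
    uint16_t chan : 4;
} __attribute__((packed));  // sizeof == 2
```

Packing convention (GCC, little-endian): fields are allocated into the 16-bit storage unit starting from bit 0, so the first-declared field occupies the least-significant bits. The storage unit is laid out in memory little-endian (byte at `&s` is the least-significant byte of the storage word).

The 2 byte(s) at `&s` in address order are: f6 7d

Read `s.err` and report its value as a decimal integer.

[0]=0xf6 [1]=0x7d (little-endian) → word 0x7df6
tag:1 @ bit 0 → (0x7df6>>0)&0x1 = 0x0
id:6 @ bit 1 → (0x7df6>>1)&0x3f = 0x3b
err:5 @ bit 7 → (0x7df6>>7)&0x1f = 0x1b  ←
chan:4 @ bit 12 → (0x7df6>>12)&0xf = 0x7
err signed 5b, MSB=1: 27 - 32 = -5

-5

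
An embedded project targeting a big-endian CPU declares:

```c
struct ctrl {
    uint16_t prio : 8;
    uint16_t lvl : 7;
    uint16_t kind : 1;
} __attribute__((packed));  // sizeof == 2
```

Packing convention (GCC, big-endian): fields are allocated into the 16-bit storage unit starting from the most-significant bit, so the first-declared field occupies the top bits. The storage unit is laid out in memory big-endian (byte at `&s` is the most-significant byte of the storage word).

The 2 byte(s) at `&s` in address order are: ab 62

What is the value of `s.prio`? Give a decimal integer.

[0]=0xab [1]=0x62 (big-endian) → word 0xab62
prio:8 @ bit 8 → (0xab62>>8)&0xff = 0xab  ←
lvl:7 @ bit 1 → (0xab62>>1)&0x7f = 0x31
kind:1 @ bit 0 → (0xab62>>0)&0x1 = 0x0

171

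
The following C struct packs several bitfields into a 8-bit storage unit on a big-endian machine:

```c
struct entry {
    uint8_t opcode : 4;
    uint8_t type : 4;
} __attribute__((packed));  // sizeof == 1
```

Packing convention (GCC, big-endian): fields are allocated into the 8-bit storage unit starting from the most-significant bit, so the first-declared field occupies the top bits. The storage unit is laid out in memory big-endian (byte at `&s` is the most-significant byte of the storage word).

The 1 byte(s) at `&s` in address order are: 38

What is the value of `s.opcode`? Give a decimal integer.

3

[0]=0x38 (big-endian) → word 0x38
opcode:4 @ bit 4 → (0x38>>4)&0xf = 0x3  ←
type:4 @ bit 0 → (0x38>>0)&0xf = 0x8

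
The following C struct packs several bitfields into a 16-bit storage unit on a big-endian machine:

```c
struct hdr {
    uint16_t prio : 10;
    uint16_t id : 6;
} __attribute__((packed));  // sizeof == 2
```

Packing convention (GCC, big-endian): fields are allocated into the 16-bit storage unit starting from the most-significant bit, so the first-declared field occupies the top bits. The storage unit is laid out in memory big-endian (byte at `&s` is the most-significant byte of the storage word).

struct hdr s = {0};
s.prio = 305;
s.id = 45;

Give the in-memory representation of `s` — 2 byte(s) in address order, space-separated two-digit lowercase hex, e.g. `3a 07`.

[6+:10] prio=305 & 0x3ff = 0x131; word=0x4c40
[0+:6] id=45 & 0x3f = 0x2d; word=0x4c6d
word = 0x4c6d → big-endian bytes:
  [0]=0x4c  [1]=0x6d

4c 6d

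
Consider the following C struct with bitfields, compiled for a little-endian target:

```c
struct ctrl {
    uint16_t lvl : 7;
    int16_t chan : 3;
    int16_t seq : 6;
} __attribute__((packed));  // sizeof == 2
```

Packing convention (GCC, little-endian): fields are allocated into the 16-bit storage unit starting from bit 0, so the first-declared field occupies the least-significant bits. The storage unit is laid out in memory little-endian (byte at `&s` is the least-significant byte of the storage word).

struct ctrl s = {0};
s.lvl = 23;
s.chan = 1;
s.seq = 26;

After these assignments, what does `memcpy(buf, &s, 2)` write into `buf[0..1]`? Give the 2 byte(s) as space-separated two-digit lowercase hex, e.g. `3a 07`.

[0+:7] lvl=23 & 0x7f = 0x17; word=0x0017
[7+:3] chan=1 & 0x7 = 0x1; word=0x0097
[10+:6] seq=26 & 0x3f = 0x1a; word=0x6897
word = 0x6897 → little-endian bytes:
  [0]=0x97  [1]=0x68

97 68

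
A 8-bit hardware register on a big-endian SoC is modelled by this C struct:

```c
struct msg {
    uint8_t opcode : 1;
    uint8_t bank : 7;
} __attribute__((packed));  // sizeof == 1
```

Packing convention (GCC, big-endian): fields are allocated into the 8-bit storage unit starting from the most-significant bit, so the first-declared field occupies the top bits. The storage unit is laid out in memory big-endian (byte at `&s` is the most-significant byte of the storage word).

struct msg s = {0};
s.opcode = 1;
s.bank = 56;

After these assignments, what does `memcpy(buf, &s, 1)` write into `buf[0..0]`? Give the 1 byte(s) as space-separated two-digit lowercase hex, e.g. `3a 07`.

b8

[7+:1] opcode=1 & 0x1 = 0x1; word=0x80
[0+:7] bank=56 & 0x7f = 0x38; word=0xb8
word = 0xb8 → big-endian bytes:
  [0]=0xb8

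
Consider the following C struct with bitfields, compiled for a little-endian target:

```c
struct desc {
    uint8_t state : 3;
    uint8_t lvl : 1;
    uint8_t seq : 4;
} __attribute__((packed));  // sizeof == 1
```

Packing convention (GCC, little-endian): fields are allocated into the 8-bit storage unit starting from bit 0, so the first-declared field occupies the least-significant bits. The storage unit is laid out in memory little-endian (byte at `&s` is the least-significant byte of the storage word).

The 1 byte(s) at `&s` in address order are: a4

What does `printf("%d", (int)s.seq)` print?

[0]=0xa4 (little-endian) → word 0xa4
state [0+:3] = (word>>0) & 0x7 = 4
lvl [3+:1] = (word>>3) & 0x1 = 0
seq [4+:4] = (word>>4) & 0xf = 10  ←

10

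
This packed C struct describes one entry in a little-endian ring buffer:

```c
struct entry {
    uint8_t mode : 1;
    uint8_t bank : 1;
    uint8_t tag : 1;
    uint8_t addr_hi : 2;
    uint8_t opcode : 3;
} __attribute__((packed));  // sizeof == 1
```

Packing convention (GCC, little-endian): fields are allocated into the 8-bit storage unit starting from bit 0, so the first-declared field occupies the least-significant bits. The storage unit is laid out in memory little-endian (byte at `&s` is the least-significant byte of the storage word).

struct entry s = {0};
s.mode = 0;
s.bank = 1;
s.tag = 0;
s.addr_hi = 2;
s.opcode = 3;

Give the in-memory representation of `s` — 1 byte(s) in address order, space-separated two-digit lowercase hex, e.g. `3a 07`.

[0+:1] mode=0 & 0x1 = 0x0; word=0x00
[1+:1] bank=1 & 0x1 = 0x1; word=0x02
[2+:1] tag=0 & 0x1 = 0x0; word=0x02
[3+:2] addr_hi=2 & 0x3 = 0x2; word=0x12
[5+:3] opcode=3 & 0x7 = 0x3; word=0x72
word = 0x72 → little-endian bytes:
  [0]=0x72

72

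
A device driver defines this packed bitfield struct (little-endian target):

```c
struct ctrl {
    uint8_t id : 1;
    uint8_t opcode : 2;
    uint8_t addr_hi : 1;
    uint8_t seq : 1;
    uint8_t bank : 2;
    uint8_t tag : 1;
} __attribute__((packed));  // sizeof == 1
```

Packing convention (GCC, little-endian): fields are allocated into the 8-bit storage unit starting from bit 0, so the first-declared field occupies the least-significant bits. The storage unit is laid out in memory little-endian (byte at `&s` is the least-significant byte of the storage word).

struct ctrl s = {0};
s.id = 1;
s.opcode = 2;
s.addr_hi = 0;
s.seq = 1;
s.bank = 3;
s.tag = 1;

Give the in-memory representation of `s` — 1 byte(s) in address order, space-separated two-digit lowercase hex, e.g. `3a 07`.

f5

[0+:1] id=1 & 0x1 = 0x1; word=0x01
[1+:2] opcode=2 & 0x3 = 0x2; word=0x05
[3+:1] addr_hi=0 & 0x1 = 0x0; word=0x05
[4+:1] seq=1 & 0x1 = 0x1; word=0x15
[5+:2] bank=3 & 0x3 = 0x3; word=0x75
[7+:1] tag=1 & 0x1 = 0x1; word=0xf5
word = 0xf5 → little-endian bytes:
  [0]=0xf5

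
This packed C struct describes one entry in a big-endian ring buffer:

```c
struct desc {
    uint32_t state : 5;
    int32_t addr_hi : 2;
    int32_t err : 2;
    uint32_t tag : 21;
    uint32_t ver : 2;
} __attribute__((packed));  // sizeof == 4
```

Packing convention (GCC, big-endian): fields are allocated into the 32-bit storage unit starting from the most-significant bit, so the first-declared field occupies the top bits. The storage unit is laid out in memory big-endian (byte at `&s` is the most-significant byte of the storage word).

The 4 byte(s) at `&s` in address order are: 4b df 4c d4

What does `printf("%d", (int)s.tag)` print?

1561397

[0]=0x4b [1]=0xdf [2]=0x4c [3]=0xd4 (big-endian) → word 0x4bdf4cd4
state:5 @ bit 27 → (0x4bdf4cd4>>27)&0x1f = 0x9
addr_hi:2 @ bit 25 → (0x4bdf4cd4>>25)&0x3 = 0x1
err:2 @ bit 23 → (0x4bdf4cd4>>23)&0x3 = 0x3
tag:21 @ bit 2 → (0x4bdf4cd4>>2)&0x1fffff = 0x17d335  ←
ver:2 @ bit 0 → (0x4bdf4cd4>>0)&0x3 = 0x0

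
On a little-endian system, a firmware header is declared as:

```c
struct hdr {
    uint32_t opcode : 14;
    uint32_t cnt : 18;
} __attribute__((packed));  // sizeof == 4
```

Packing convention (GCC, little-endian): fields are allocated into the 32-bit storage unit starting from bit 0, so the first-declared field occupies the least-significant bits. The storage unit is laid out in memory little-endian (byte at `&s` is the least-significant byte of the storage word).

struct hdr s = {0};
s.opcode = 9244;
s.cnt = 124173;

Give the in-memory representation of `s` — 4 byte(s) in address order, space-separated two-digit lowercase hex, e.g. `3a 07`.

1c 64 43 79

opcode:14 = 9244 → 0x241c << 0 → word 0x0000241c
cnt:18 = 124173 → 0x1e50d << 14 → word 0x7943641c
word = 0x7943641c → little-endian bytes:
  [0]=0x1c  [1]=0x64  [2]=0x43  [3]=0x79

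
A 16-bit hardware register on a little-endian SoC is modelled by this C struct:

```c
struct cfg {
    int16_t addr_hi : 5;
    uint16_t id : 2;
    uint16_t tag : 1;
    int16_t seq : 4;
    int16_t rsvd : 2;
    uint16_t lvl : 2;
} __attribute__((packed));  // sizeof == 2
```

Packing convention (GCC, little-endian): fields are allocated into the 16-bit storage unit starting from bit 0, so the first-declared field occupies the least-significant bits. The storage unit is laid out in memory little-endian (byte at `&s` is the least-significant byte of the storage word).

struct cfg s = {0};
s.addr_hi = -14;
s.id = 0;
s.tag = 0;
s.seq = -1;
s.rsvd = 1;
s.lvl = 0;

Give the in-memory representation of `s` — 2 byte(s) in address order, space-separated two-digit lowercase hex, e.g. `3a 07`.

12 1f

addr_hi:5 = -14 → 0x12 << 0 → word 0x0012
id:2 = 0 → 0x0 << 5 → word 0x0012
tag:1 = 0 → 0x0 << 7 → word 0x0012
seq:4 = -1 → 0xf << 8 → word 0x0f12
rsvd:2 = 1 → 0x1 << 12 → word 0x1f12
lvl:2 = 0 → 0x0 << 14 → word 0x1f12
word = 0x1f12 → little-endian bytes:
  [0]=0x12  [1]=0x1f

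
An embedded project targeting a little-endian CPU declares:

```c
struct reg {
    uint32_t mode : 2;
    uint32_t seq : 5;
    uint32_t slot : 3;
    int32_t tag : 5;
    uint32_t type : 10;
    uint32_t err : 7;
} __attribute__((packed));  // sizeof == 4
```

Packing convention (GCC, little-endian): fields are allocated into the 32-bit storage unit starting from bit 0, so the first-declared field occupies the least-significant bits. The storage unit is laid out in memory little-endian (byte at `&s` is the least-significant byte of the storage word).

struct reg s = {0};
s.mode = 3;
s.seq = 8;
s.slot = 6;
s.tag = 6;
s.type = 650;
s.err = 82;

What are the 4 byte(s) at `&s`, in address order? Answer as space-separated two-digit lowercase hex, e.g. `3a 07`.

mode:2 = 3 → 0x3 << 0 → word 0x00000003
seq:5 = 8 → 0x8 << 2 → word 0x00000023
slot:3 = 6 → 0x6 << 7 → word 0x00000323
tag:5 = 6 → 0x6 << 10 → word 0x00001b23
type:10 = 650 → 0x28a << 15 → word 0x01451b23
err:7 = 82 → 0x52 << 25 → word 0xa5451b23
word = 0xa5451b23 → little-endian bytes:
  [0]=0x23  [1]=0x1b  [2]=0x45  [3]=0xa5

23 1b 45 a5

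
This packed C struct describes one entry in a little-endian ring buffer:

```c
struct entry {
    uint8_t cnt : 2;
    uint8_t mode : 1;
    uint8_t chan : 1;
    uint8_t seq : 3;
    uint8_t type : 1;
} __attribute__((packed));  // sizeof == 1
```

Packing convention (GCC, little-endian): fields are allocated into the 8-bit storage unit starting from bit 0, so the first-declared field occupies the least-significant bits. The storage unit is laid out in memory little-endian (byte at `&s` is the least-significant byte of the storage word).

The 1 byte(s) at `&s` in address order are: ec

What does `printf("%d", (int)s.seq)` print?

6

[0]=0xec (little-endian) → word 0xec
cnt:2 @ bit 0 → (0xec>>0)&0x3 = 0x0
mode:1 @ bit 2 → (0xec>>2)&0x1 = 0x1
chan:1 @ bit 3 → (0xec>>3)&0x1 = 0x1
seq:3 @ bit 4 → (0xec>>4)&0x7 = 0x6  ←
type:1 @ bit 7 → (0xec>>7)&0x1 = 0x1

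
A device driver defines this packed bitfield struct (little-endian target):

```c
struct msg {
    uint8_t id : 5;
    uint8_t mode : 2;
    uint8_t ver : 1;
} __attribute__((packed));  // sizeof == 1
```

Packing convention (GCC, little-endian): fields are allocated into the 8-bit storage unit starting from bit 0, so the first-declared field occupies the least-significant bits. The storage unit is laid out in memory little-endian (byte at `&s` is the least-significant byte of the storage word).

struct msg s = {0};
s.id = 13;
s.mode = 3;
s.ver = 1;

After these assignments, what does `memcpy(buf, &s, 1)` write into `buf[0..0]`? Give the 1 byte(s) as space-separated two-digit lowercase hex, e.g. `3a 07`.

ed

id:5 = 13 → 0xd << 0 → word 0x0d
mode:2 = 3 → 0x3 << 5 → word 0x6d
ver:1 = 1 → 0x1 << 7 → word 0xed
word = 0xed → little-endian bytes:
  [0]=0xed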